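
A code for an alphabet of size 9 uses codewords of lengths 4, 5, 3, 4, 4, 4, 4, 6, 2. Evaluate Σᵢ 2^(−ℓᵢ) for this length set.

With common denominator 2^6 = 64: Σ 2^(−ℓᵢ) = 4/64 + 2/64 + 8/64 + 4/64 + 4/64 + 4/64 + 4/64 + 1/64 + 16/64 = 47/64 = 0.734375.

0.734375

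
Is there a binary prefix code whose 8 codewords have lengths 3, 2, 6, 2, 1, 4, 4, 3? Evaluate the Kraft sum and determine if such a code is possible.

1.390625; no

With common denominator 2^6 = 64: Σ 2^(−ℓᵢ) = 8/64 + 16/64 + 1/64 + 16/64 + 32/64 + 4/64 + 4/64 + 8/64 = 89/64 = 1.390625.
Kraft's inequality requires Σ ≤ 1; here Σ = 1.390625 > 1, so no such prefix code exists.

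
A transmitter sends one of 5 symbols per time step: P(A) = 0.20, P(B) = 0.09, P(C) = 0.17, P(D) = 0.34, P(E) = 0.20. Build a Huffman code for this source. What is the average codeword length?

Repeatedly combine the two least-probable nodes; the expected code length is the sum of the merged weights.
merge 9/100 + 17/100 → 13/50
merge 1/5 + 1/5 → 2/5
merge 13/50 + 17/50 → 3/5
merge 2/5 + 3/5 → 1
L = 13/50 + 2/5 + 3/5 + 1 = 113/50 = 2.26 bits/symbol.

2.26 bits/symbol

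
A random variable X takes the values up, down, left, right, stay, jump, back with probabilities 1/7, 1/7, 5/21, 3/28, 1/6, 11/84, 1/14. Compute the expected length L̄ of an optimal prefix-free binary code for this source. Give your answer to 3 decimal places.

Repeatedly combine the two least-probable nodes; the expected code length is the sum of the merged weights.
merge 1/14 + 3/28 → 5/28
merge 11/84 + 1/7 → 23/84
merge 1/7 + 1/6 → 13/42
merge 5/28 + 5/21 → 5/12
merge 23/84 + 13/42 → 7/12
merge 5/12 + 7/12 → 1
L = 5/28 + 23/84 + 13/42 + 5/12 + 7/12 + 1 = 58/21 ≈ 2.762 bits/symbol.

2.762 bits/symbol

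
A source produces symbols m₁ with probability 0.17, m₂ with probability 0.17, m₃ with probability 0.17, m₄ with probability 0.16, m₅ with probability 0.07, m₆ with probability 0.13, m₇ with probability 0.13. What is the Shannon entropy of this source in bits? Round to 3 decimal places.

H = −Σ pᵢ log₂ pᵢ.
−0.17·log₂(0.17) = 0.4346
−0.17·log₂(0.17) = 0.4346
−0.17·log₂(0.17) = 0.4346
−0.16·log₂(0.16) = 0.4230
−0.07·log₂(0.07) = 0.2686
−0.13·log₂(0.13) = 0.3826
−0.13·log₂(0.13) = 0.3826
Sum ≈ 2.7606 → 2.761 bits.

2.761 bits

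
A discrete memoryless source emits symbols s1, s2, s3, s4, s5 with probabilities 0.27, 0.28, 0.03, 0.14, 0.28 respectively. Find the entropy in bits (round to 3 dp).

H = −Σ pᵢ log₂ pᵢ.
−0.27·log₂(0.27) = 0.5100
−0.28·log₂(0.28) = 0.5142
−0.03·log₂(0.03) = 0.1518
−0.14·log₂(0.14) = 0.3971
−0.28·log₂(0.28) = 0.5142
Sum ≈ 2.0873 → 2.087 bits.

2.087 bits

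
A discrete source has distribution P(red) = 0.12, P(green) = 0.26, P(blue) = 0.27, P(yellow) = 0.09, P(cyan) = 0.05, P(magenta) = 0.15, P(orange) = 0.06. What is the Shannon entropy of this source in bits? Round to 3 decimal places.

2.565 bits

H = −Σ pᵢ log₂ pᵢ.
−0.12·log₂(0.12) = 0.3671
−0.26·log₂(0.26) = 0.5053
−0.27·log₂(0.27) = 0.5100
−0.09·log₂(0.09) = 0.3127
−0.05·log₂(0.05) = 0.2161
−0.15·log₂(0.15) = 0.4105
−0.06·log₂(0.06) = 0.2435
Sum ≈ 2.5652 → 2.565 bits.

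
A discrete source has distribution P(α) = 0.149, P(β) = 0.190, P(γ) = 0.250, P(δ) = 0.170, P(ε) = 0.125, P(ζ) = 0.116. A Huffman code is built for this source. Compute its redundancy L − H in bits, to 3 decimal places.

0.025 bits

Entropy H = −Σ p log₂ p ≈ 2.5346 bits.
Huffman merges: 29/250+1/8→241/1000; 149/1000+17/100→319/1000; 19/100+241/1000→431/1000; 1/4+319/1000→569/1000; 431/1000+569/1000→1. L = 64/25 ≈ 2.5600.
L − H = 2.5600 − 2.5346 = 0.025 bits.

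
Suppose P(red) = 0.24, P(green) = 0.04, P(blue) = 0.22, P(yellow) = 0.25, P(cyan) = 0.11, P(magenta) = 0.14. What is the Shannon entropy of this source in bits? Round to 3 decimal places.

2.408 bits

H = −Σ pᵢ log₂ pᵢ.
−0.24·log₂(0.24) = 0.4941
−0.04·log₂(0.04) = 0.1858
−0.22·log₂(0.22) = 0.4806
−0.25·log₂(0.25) = 0.5000
−0.11·log₂(0.11) = 0.3503
−0.14·log₂(0.14) = 0.3971
Sum ≈ 2.4079 → 2.408 bits.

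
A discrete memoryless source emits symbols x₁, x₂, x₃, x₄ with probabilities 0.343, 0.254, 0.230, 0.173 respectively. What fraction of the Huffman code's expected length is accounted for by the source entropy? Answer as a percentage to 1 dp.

97.9%

Entropy H = −Σ p log₂ p ≈ 1.9572 bits.
Huffman merges: 173/1000+23/100→403/1000; 127/500+343/1000→597/1000; 403/1000+597/1000→1. L = 2 ≈ 2.0000.
Efficiency = H/L = 1.9572/2.0000 = 97.9%.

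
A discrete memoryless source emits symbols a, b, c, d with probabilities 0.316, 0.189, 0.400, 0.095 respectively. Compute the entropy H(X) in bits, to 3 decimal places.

1.831 bits

H = −Σ pᵢ log₂ pᵢ.
−0.316·log₂(0.316) = 0.5252
−0.189·log₂(0.189) = 0.4543
−0.400·log₂(0.400) = 0.5288
−0.095·log₂(0.095) = 0.3226
Sum ≈ 1.8308 → 1.831 bits.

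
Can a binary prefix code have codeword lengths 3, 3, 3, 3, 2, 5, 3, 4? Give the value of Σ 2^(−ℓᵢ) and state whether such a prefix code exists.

With common denominator 2^5 = 32: Σ 2^(−ℓᵢ) = 4/32 + 4/32 + 4/32 + 4/32 + 8/32 + 1/32 + 4/32 + 2/32 = 31/32 = 0.96875.
Kraft's inequality requires Σ ≤ 1; here Σ = 0.96875 ≤ 1, so such a prefix code exists.

0.96875; yes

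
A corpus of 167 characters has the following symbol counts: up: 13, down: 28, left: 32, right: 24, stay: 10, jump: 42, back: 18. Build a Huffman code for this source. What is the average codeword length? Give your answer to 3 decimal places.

Probabilities are the counts divided by 167.
Repeatedly combine the two least-probable nodes; the expected code length is the sum of the merged weights.
merge 10/167 + 13/167 → 23/167
merge 18/167 + 23/167 → 41/167
merge 24/167 + 28/167 → 52/167
merge 32/167 + 41/167 → 73/167
merge 42/167 + 52/167 → 94/167
merge 73/167 + 94/167 → 1
L = 23/167 + 41/167 + 52/167 + 73/167 + 94/167 + 1 = 450/167 ≈ 2.695 bits/symbol.

2.695 bits/symbol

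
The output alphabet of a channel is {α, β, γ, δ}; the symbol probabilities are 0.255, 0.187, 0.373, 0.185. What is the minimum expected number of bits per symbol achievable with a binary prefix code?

Repeatedly combine the two least-probable nodes; the expected code length is the sum of the merged weights.
merge 37/200 + 187/1000 → 93/250
merge 51/200 + 93/250 → 627/1000
merge 373/1000 + 627/1000 → 1
L = 93/250 + 627/1000 + 1 = 1999/1000 = 1.999 bits/symbol.

1.999 bits/symbol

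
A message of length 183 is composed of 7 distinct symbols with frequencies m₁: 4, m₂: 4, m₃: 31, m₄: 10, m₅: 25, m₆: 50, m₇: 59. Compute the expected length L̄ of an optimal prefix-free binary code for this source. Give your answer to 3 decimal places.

Probabilities are the counts divided by 183.
Repeatedly combine the two least-probable nodes; the expected code length is the sum of the merged weights.
merge 4/183 + 4/183 → 8/183
merge 8/183 + 10/183 → 6/61
merge 6/61 + 25/183 → 43/183
merge 31/183 + 43/183 → 74/183
merge 50/183 + 59/183 → 109/183
merge 74/183 + 109/183 → 1
L = 8/183 + 6/61 + 43/183 + 74/183 + 109/183 + 1 = 145/61 ≈ 2.377 bits/symbol.

2.377 bits/symbol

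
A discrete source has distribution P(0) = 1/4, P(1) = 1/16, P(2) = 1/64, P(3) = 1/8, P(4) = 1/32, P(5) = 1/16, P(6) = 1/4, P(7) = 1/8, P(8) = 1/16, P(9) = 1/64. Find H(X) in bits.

2.84375 bits

Each probability is a power of 1/2, so log₂(1/p) is an integer.
H = Σ p·log₂(1/p) = 1/4·2 + 1/16·4 + 1/64·6 + 1/8·3 + 1/32·5 + 1/16·4 + 1/4·2 + 1/8·3 + 1/16·4 + 1/64·6 = 2.84375 bits.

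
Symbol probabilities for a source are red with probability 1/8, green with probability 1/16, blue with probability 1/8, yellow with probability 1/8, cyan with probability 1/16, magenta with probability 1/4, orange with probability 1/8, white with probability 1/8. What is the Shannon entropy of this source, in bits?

2.875 bits

Each probability is a power of 1/2, so log₂(1/p) is an integer.
H = Σ p·log₂(1/p) = 1/8·3 + 1/16·4 + 1/8·3 + 1/8·3 + 1/16·4 + 1/4·2 + 1/8·3 + 1/8·3 = 2.875 bits.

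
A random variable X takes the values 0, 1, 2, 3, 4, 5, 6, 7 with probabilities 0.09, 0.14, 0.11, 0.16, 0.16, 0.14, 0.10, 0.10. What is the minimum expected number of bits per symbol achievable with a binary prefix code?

3 bits/symbol

Repeatedly combine the two least-probable nodes; the expected code length is the sum of the merged weights.
merge 9/100 + 1/10 → 19/100
merge 1/10 + 11/100 → 21/100
merge 7/50 + 7/50 → 7/25
merge 4/25 + 4/25 → 8/25
merge 19/100 + 21/100 → 2/5
merge 7/25 + 8/25 → 3/5
merge 2/5 + 3/5 → 1
L = 19/100 + 21/100 + 7/25 + 8/25 + 2/5 + 3/5 + 1 = 3 bits/symbol.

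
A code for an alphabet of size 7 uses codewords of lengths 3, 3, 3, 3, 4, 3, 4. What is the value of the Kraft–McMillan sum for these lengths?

With common denominator 2^4 = 16: Σ 2^(−ℓᵢ) = 2/16 + 2/16 + 2/16 + 2/16 + 1/16 + 2/16 + 1/16 = 12/16 = 0.75.

0.75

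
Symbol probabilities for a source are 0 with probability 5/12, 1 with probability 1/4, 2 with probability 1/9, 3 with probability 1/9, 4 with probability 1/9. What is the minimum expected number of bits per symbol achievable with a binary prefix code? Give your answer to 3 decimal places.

2.139 bits/symbol

Repeatedly combine the two least-probable nodes; the expected code length is the sum of the merged weights.
merge 1/9 + 1/9 → 2/9
merge 1/9 + 2/9 → 1/3
merge 1/4 + 1/3 → 7/12
merge 5/12 + 7/12 → 1
L = 2/9 + 1/3 + 7/12 + 1 = 77/36 ≈ 2.139 bits/symbol.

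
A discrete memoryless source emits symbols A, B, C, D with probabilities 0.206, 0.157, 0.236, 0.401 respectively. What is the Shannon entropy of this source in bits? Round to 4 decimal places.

1.9092 bits

H = −Σ pᵢ log₂ pᵢ.
−0.206·log₂(0.206) = 0.4695
−0.157·log₂(0.157) = 0.4194
−0.236·log₂(0.236) = 0.4916
−0.401·log₂(0.401) = 0.5286
Sum ≈ 1.9092 → 1.9092 bits.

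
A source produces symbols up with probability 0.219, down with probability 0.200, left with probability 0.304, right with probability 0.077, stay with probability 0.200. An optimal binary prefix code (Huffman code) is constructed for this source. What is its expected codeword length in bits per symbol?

Repeatedly combine the two least-probable nodes; the expected code length is the sum of the merged weights.
merge 77/1000 + 1/5 → 277/1000
merge 1/5 + 219/1000 → 419/1000
merge 277/1000 + 38/125 → 581/1000
merge 419/1000 + 581/1000 → 1
L = 277/1000 + 419/1000 + 581/1000 + 1 = 2277/1000 = 2.277 bits/symbol.

2.277 bits/symbol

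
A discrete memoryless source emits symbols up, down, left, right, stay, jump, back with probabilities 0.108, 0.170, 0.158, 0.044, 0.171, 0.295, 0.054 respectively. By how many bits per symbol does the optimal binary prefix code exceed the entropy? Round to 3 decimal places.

Entropy H = −Σ p log₂ p ≈ 2.5829 bits.
Huffman merges: 11/250+27/500→49/500; 49/500+27/250→103/500; 79/500+17/100→41/125; 171/1000+103/500→377/1000; 59/200+41/125→623/1000; 377/1000+623/1000→1. L = 329/125 ≈ 2.6320.
L − H = 2.6320 − 2.5829 = 0.049 bits.

0.049 bits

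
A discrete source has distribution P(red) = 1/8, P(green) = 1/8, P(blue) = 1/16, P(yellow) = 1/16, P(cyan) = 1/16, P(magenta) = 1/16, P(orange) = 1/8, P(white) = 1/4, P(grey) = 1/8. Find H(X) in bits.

Each probability is a power of 1/2, so log₂(1/p) is an integer.
H = Σ p·log₂(1/p) = 1/8·3 + 1/8·3 + 1/16·4 + 1/16·4 + 1/16·4 + 1/16·4 + 1/8·3 + 1/4·2 + 1/8·3 = 3 bits.

3 bits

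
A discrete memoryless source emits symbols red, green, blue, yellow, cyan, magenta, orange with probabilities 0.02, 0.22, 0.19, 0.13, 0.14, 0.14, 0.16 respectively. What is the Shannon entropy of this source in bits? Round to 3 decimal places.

2.649 bits

H = −Σ pᵢ log₂ pᵢ.
−0.02·log₂(0.02) = 0.1129
−0.22·log₂(0.22) = 0.4806
−0.19·log₂(0.19) = 0.4552
−0.13·log₂(0.13) = 0.3826
−0.14·log₂(0.14) = 0.3971
−0.14·log₂(0.14) = 0.3971
−0.16·log₂(0.16) = 0.4230
Sum ≈ 2.6486 → 2.649 bits.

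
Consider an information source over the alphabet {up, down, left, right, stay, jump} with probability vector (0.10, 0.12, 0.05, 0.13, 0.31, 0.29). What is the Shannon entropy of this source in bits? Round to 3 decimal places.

H = −Σ pᵢ log₂ pᵢ.
−0.10·log₂(0.10) = 0.3322
−0.12·log₂(0.12) = 0.3671
−0.05·log₂(0.05) = 0.2161
−0.13·log₂(0.13) = 0.3826
−0.31·log₂(0.31) = 0.5238
−0.29·log₂(0.29) = 0.5179
Sum ≈ 2.3397 → 2.340 bits.

2.340 bits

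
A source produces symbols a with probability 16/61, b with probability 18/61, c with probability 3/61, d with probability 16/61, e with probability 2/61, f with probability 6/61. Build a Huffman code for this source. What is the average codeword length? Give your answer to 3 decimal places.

2.262 bits/symbol

Repeatedly combine the two least-probable nodes; the expected code length is the sum of the merged weights.
merge 2/61 + 3/61 → 5/61
merge 5/61 + 6/61 → 11/61
merge 11/61 + 16/61 → 27/61
merge 16/61 + 18/61 → 34/61
merge 27/61 + 34/61 → 1
L = 5/61 + 11/61 + 27/61 + 34/61 + 1 = 138/61 ≈ 2.262 bits/symbol.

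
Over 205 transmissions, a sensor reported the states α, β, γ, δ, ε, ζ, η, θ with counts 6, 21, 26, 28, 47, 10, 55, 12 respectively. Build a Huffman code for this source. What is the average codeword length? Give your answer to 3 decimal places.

Probabilities are the counts divided by 205.
Repeatedly combine the two least-probable nodes; the expected code length is the sum of the merged weights.
merge 6/205 + 2/41 → 16/205
merge 12/205 + 16/205 → 28/205
merge 21/205 + 26/205 → 47/205
merge 28/205 + 28/205 → 56/205
merge 47/205 + 47/205 → 94/205
merge 11/41 + 56/205 → 111/205
merge 94/205 + 111/205 → 1
L = 16/205 + 28/205 + 47/205 + 56/205 + 94/205 + 111/205 + 1 = 557/205 ≈ 2.717 bits/symbol.

2.717 bits/symbol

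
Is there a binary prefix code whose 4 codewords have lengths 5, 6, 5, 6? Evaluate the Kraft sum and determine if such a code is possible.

0.09375; yes

With common denominator 2^6 = 64: Σ 2^(−ℓᵢ) = 2/64 + 1/64 + 2/64 + 1/64 = 6/64 = 0.09375.
Kraft's inequality requires Σ ≤ 1; here Σ = 0.09375 ≤ 1, so such a prefix code exists.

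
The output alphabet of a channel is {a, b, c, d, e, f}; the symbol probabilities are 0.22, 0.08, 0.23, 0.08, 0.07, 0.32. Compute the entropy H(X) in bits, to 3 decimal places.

H = −Σ pᵢ log₂ pᵢ.
−0.22·log₂(0.22) = 0.4806
−0.08·log₂(0.08) = 0.2915
−0.23·log₂(0.23) = 0.4877
−0.08·log₂(0.08) = 0.2915
−0.07·log₂(0.07) = 0.2686
−0.32·log₂(0.32) = 0.5260
Sum ≈ 2.3458 → 2.346 bits.

2.346 bits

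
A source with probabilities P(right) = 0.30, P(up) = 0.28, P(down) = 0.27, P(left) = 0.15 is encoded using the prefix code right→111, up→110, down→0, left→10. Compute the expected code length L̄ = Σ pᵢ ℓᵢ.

L̄ = Σ pᵢ·ℓᵢ = 0.30·3 + 0.28·3 + 0.27·1 + 0.15·2 = 2.31 bits/symbol.

2.31 bits/symbol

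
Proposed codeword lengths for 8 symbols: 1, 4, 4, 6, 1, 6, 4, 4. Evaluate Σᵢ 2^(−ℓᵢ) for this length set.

1.28125

With common denominator 2^6 = 64: Σ 2^(−ℓᵢ) = 32/64 + 4/64 + 4/64 + 1/64 + 32/64 + 1/64 + 4/64 + 4/64 = 82/64 = 1.28125.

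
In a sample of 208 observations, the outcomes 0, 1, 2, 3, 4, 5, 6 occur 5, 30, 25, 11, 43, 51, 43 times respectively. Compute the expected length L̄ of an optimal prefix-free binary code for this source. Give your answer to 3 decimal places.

2.615 bits/symbol

Probabilities are the counts divided by 208.
Repeatedly combine the two least-probable nodes; the expected code length is the sum of the merged weights.
merge 5/208 + 11/208 → 1/13
merge 1/13 + 25/208 → 41/208
merge 15/104 + 41/208 → 71/208
merge 43/208 + 43/208 → 43/104
merge 51/208 + 71/208 → 61/104
merge 43/104 + 61/104 → 1
L = 1/13 + 41/208 + 71/208 + 43/104 + 61/104 + 1 = 34/13 ≈ 2.615 bits/symbol.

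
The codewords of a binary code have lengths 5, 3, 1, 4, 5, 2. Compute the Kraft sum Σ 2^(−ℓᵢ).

With common denominator 2^5 = 32: Σ 2^(−ℓᵢ) = 1/32 + 4/32 + 16/32 + 2/32 + 1/32 + 8/32 = 32/32 = 1.

1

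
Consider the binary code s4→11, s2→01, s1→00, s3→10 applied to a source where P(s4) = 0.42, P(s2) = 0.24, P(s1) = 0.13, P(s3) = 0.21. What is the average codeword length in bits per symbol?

2 bits/symbol

L̄ = Σ pᵢ·ℓᵢ = 0.42·2 + 0.24·2 + 0.13·2 + 0.21·2 = 2 bits/symbol.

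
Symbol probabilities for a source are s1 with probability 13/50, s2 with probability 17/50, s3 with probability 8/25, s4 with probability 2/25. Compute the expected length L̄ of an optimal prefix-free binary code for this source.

Repeatedly combine the two least-probable nodes; the expected code length is the sum of the merged weights.
merge 2/25 + 13/50 → 17/50
merge 8/25 + 17/50 → 33/50
merge 17/50 + 33/50 → 1
L = 17/50 + 33/50 + 1 = 2 bits/symbol.

2 bits/symbol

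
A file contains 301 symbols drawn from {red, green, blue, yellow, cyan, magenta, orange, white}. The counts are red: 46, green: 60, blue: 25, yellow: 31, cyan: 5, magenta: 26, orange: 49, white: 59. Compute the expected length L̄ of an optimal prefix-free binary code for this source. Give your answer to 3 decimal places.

2.890 bits/symbol

Probabilities are the counts divided by 301.
Repeatedly combine the two least-probable nodes; the expected code length is the sum of the merged weights.
merge 5/301 + 25/301 → 30/301
merge 26/301 + 30/301 → 8/43
merge 31/301 + 46/301 → 11/43
merge 7/43 + 8/43 → 15/43
merge 59/301 + 60/301 → 17/43
merge 11/43 + 15/43 → 26/43
merge 17/43 + 26/43 → 1
L = 30/301 + 8/43 + 11/43 + 15/43 + 17/43 + 26/43 + 1 = 870/301 ≈ 2.890 bits/symbol.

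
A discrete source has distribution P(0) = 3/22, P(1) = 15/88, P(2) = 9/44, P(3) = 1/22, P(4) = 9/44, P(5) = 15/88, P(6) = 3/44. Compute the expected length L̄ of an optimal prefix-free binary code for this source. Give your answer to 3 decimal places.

Repeatedly combine the two least-probable nodes; the expected code length is the sum of the merged weights.
merge 1/22 + 3/44 → 5/44
merge 5/44 + 3/22 → 1/4
merge 15/88 + 15/88 → 15/44
merge 9/44 + 9/44 → 9/22
merge 1/4 + 15/44 → 13/22
merge 9/22 + 13/22 → 1
L = 5/44 + 1/4 + 15/44 + 9/22 + 13/22 + 1 = 119/44 ≈ 2.705 bits/symbol.

2.705 bits/symbol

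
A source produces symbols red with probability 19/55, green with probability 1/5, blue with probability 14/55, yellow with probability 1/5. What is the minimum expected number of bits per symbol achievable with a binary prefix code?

Repeatedly combine the two least-probable nodes; the expected code length is the sum of the merged weights.
merge 1/5 + 1/5 → 2/5
merge 14/55 + 19/55 → 3/5
merge 2/5 + 3/5 → 1
L = 2/5 + 3/5 + 1 = 2 bits/symbol.

2 bits/symbol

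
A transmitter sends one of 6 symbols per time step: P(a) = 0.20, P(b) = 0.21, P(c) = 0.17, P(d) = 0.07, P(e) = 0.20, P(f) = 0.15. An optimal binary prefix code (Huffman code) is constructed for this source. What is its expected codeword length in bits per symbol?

2.59 bits/symbol

Repeatedly combine the two least-probable nodes; the expected code length is the sum of the merged weights.
merge 7/100 + 3/20 → 11/50
merge 17/100 + 1/5 → 37/100
merge 1/5 + 21/100 → 41/100
merge 11/50 + 37/100 → 59/100
merge 41/100 + 59/100 → 1
L = 11/50 + 37/100 + 41/100 + 59/100 + 1 = 259/100 = 2.59 bits/symbol.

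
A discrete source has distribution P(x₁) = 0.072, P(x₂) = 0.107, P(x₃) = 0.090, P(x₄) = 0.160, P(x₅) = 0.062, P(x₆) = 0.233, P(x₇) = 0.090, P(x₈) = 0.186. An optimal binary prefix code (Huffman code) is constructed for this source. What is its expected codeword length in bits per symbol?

2.895 bits/symbol

Repeatedly combine the two least-probable nodes; the expected code length is the sum of the merged weights.
merge 31/500 + 9/125 → 67/500
merge 9/100 + 9/100 → 9/50
merge 107/1000 + 67/500 → 241/1000
merge 4/25 + 9/50 → 17/50
merge 93/500 + 233/1000 → 419/1000
merge 241/1000 + 17/50 → 581/1000
merge 419/1000 + 581/1000 → 1
L = 67/500 + 9/50 + 241/1000 + 17/50 + 419/1000 + 581/1000 + 1 = 579/200 = 2.895 bits/symbol.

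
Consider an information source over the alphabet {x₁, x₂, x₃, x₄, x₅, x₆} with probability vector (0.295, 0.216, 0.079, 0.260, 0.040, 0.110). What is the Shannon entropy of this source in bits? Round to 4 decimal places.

2.3277 bits

H = −Σ pᵢ log₂ pᵢ.
−0.295·log₂(0.295) = 0.5196
−0.216·log₂(0.216) = 0.4776
−0.079·log₂(0.079) = 0.2893
−0.260·log₂(0.260) = 0.5053
−0.040·log₂(0.040) = 0.1858
−0.110·log₂(0.110) = 0.3503
Sum ≈ 2.3277 → 2.3277 bits.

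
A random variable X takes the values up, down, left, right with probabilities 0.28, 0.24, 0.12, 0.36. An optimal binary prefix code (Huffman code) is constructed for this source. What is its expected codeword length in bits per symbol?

Repeatedly combine the two least-probable nodes; the expected code length is the sum of the merged weights.
merge 3/25 + 6/25 → 9/25
merge 7/25 + 9/25 → 16/25
merge 9/25 + 16/25 → 1
L = 9/25 + 16/25 + 1 = 2 bits/symbol.

2 bits/symbol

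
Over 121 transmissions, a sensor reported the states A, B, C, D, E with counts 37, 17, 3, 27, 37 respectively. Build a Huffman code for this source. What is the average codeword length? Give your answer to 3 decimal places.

2.165 bits/symbol

Probabilities are the counts divided by 121.
Repeatedly combine the two least-probable nodes; the expected code length is the sum of the merged weights.
merge 3/121 + 17/121 → 20/121
merge 20/121 + 27/121 → 47/121
merge 37/121 + 37/121 → 74/121
merge 47/121 + 74/121 → 1
L = 20/121 + 47/121 + 74/121 + 1 = 262/121 ≈ 2.165 bits/symbol.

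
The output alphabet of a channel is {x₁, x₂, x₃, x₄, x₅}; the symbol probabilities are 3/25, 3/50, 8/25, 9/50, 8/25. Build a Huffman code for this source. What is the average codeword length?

Repeatedly combine the two least-probable nodes; the expected code length is the sum of the merged weights.
merge 3/50 + 3/25 → 9/50
merge 9/50 + 9/50 → 9/25
merge 8/25 + 8/25 → 16/25
merge 9/25 + 16/25 → 1
L = 9/50 + 9/25 + 16/25 + 1 = 109/50 = 2.18 bits/symbol.

2.18 bits/symbol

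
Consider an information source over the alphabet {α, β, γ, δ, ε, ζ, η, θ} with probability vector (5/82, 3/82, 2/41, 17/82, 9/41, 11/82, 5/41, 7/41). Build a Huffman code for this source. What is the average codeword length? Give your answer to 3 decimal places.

Repeatedly combine the two least-probable nodes; the expected code length is the sum of the merged weights.
merge 3/82 + 2/41 → 7/82
merge 5/82 + 7/82 → 6/41
merge 5/41 + 11/82 → 21/82
merge 6/41 + 7/41 → 13/41
merge 17/82 + 9/41 → 35/82
merge 21/82 + 13/41 → 47/82
merge 35/82 + 47/82 → 1
L = 7/82 + 6/41 + 21/82 + 13/41 + 35/82 + 47/82 + 1 = 115/41 ≈ 2.805 bits/symbol.

2.805 bits/symbol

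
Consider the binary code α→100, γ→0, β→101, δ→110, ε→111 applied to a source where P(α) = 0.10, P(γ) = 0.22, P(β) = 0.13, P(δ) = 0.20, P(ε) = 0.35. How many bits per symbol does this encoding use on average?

L̄ = Σ pᵢ·ℓᵢ = 0.10·3 + 0.22·1 + 0.13·3 + 0.20·3 + 0.35·3 = 2.56 bits/symbol.

2.56 bits/symbol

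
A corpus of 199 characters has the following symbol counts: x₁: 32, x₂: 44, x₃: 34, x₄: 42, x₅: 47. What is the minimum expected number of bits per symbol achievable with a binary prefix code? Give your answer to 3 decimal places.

Probabilities are the counts divided by 199.
Repeatedly combine the two least-probable nodes; the expected code length is the sum of the merged weights.
merge 32/199 + 34/199 → 66/199
merge 42/199 + 44/199 → 86/199
merge 47/199 + 66/199 → 113/199
merge 86/199 + 113/199 → 1
L = 66/199 + 86/199 + 113/199 + 1 = 464/199 ≈ 2.332 bits/symbol.

2.332 bits/symbol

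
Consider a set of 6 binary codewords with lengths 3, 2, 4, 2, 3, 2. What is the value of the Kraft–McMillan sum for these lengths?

With common denominator 2^4 = 16: Σ 2^(−ℓᵢ) = 2/16 + 4/16 + 1/16 + 4/16 + 2/16 + 4/16 = 17/16 = 1.0625.

1.0625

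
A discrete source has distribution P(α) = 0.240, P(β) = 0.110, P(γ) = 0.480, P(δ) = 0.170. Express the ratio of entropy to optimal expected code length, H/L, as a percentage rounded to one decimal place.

Entropy H = −Σ p log₂ p ≈ 1.7873 bits.
Huffman merges: 11/100+17/100→7/25; 6/25+7/25→13/25; 12/25+13/25→1. L = 9/5 ≈ 1.8000.
Efficiency = H/L = 1.7873/1.8000 = 99.3%.

99.3%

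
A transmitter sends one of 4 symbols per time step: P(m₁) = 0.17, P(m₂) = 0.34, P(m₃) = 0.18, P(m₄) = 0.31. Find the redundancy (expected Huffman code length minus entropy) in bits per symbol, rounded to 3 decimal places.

0.067 bits

Entropy H = −Σ p log₂ p ≈ 1.9329 bits.
Huffman merges: 17/100+9/50→7/20; 31/100+17/50→13/20; 7/20+13/20→1. L = 2 ≈ 2.0000.
L − H = 2.0000 − 1.9329 = 0.067 bits.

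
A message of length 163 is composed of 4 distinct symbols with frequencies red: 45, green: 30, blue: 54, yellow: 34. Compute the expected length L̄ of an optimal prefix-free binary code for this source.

Probabilities are the counts divided by 163.
Repeatedly combine the two least-probable nodes; the expected code length is the sum of the merged weights.
merge 30/163 + 34/163 → 64/163
merge 45/163 + 54/163 → 99/163
merge 64/163 + 99/163 → 1
L = 64/163 + 99/163 + 1 = 2 bits/symbol.

2 bits/symbol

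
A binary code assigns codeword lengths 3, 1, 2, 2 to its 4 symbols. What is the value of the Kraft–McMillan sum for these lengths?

With common denominator 2^3 = 8: Σ 2^(−ℓᵢ) = 1/8 + 4/8 + 2/8 + 2/8 = 9/8 = 1.125.

1.125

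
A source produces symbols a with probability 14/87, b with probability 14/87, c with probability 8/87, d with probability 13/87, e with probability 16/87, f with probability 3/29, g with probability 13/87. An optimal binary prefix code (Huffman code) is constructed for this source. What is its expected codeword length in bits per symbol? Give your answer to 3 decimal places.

2.816 bits/symbol

Repeatedly combine the two least-probable nodes; the expected code length is the sum of the merged weights.
merge 8/87 + 3/29 → 17/87
merge 13/87 + 13/87 → 26/87
merge 14/87 + 14/87 → 28/87
merge 16/87 + 17/87 → 11/29
merge 26/87 + 28/87 → 18/29
merge 11/29 + 18/29 → 1
L = 17/87 + 26/87 + 28/87 + 11/29 + 18/29 + 1 = 245/87 ≈ 2.816 bits/symbol.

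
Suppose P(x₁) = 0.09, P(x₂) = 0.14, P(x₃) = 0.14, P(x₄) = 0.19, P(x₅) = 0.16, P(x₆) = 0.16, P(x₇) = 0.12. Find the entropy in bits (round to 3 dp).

H = −Σ pᵢ log₂ pᵢ.
−0.09·log₂(0.09) = 0.3127
−0.14·log₂(0.14) = 0.3971
−0.14·log₂(0.14) = 0.3971
−0.19·log₂(0.19) = 0.4552
−0.16·log₂(0.16) = 0.4230
−0.16·log₂(0.16) = 0.4230
−0.12·log₂(0.12) = 0.3671
Sum ≈ 2.7752 → 2.775 bits.

2.775 bits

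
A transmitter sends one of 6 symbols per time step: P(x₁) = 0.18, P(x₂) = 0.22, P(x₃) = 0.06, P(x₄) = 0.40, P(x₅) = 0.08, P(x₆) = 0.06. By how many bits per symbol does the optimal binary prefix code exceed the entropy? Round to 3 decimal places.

0.067 bits

Entropy H = −Σ p log₂ p ≈ 2.2332 bits.
Huffman merges: 3/50+3/50→3/25; 2/25+3/25→1/5; 9/50+1/5→19/50; 11/50+19/50→3/5; 2/5+3/5→1. L = 23/10 ≈ 2.3000.
L − H = 2.3000 − 2.2332 = 0.067 bits.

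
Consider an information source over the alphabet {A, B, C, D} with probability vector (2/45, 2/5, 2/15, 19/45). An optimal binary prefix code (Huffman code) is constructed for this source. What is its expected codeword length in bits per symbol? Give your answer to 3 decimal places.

1.756 bits/symbol

Repeatedly combine the two least-probable nodes; the expected code length is the sum of the merged weights.
merge 2/45 + 2/15 → 8/45
merge 8/45 + 2/5 → 26/45
merge 19/45 + 26/45 → 1
L = 8/45 + 26/45 + 1 = 79/45 ≈ 1.756 bits/symbol.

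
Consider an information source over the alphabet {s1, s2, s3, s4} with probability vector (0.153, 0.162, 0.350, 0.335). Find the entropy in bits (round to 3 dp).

H = −Σ pᵢ log₂ pᵢ.
−0.153·log₂(0.153) = 0.4144
−0.162·log₂(0.162) = 0.4254
−0.350·log₂(0.350) = 0.5301
−0.335·log₂(0.335) = 0.5286
Sum ≈ 1.8984 → 1.898 bits.

1.898 bits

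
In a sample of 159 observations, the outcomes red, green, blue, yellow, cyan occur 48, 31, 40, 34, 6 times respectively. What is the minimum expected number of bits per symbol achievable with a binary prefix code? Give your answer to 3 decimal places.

Probabilities are the counts divided by 159.
Repeatedly combine the two least-probable nodes; the expected code length is the sum of the merged weights.
merge 2/53 + 31/159 → 37/159
merge 34/159 + 37/159 → 71/159
merge 40/159 + 16/53 → 88/159
merge 71/159 + 88/159 → 1
L = 37/159 + 71/159 + 88/159 + 1 = 355/159 ≈ 2.233 bits/symbol.

2.233 bits/symbol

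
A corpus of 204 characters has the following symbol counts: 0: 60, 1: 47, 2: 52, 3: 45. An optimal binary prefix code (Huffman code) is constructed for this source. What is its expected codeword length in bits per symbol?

Probabilities are the counts divided by 204.
Repeatedly combine the two least-probable nodes; the expected code length is the sum of the merged weights.
merge 15/68 + 47/204 → 23/51
merge 13/51 + 5/17 → 28/51
merge 23/51 + 28/51 → 1
L = 23/51 + 28/51 + 1 = 2 bits/symbol.

2 bits/symbol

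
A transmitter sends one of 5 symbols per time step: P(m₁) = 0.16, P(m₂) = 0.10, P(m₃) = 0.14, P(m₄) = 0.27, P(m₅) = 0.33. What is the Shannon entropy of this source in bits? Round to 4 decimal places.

H = −Σ pᵢ log₂ pᵢ.
−0.16·log₂(0.16) = 0.4230
−0.10·log₂(0.10) = 0.3322
−0.14·log₂(0.14) = 0.3971
−0.27·log₂(0.27) = 0.5100
−0.33·log₂(0.33) = 0.5278
Sum ≈ 2.1902 → 2.1902 bits.

2.1902 bits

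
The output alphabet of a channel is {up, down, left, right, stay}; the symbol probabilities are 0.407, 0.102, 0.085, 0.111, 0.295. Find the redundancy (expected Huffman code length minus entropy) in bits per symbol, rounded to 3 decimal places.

0.040 bits

Entropy H = −Σ p log₂ p ≈ 2.0376 bits.
Huffman merges: 17/200+51/500→187/1000; 111/1000+187/1000→149/500; 59/200+149/500→593/1000; 407/1000+593/1000→1. L = 1039/500 ≈ 2.0780.
L − H = 2.0780 − 2.0376 = 0.040 bits.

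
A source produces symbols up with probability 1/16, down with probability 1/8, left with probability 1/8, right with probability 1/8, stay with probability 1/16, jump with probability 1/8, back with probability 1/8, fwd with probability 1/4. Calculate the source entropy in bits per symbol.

Each probability is a power of 1/2, so log₂(1/p) is an integer.
H = Σ p·log₂(1/p) = 1/16·4 + 1/8·3 + 1/8·3 + 1/8·3 + 1/16·4 + 1/8·3 + 1/8·3 + 1/4·2 = 2.875 bits.

2.875 bits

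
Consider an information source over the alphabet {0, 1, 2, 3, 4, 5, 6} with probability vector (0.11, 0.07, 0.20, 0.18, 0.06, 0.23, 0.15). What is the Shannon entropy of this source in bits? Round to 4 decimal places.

2.6703 bits

H = −Σ pᵢ log₂ pᵢ.
−0.11·log₂(0.11) = 0.3503
−0.07·log₂(0.07) = 0.2686
−0.20·log₂(0.20) = 0.4644
−0.18·log₂(0.18) = 0.4453
−0.06·log₂(0.06) = 0.2435
−0.23·log₂(0.23) = 0.4877
−0.15·log₂(0.15) = 0.4105
Sum ≈ 2.6703 → 2.6703 bits.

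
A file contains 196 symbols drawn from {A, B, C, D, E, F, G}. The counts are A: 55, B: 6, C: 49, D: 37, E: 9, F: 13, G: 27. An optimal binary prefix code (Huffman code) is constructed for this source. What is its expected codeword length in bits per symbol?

Probabilities are the counts divided by 196.
Repeatedly combine the two least-probable nodes; the expected code length is the sum of the merged weights.
merge 3/98 + 9/196 → 15/196
merge 13/196 + 15/196 → 1/7
merge 27/196 + 1/7 → 55/196
merge 37/196 + 1/4 → 43/98
merge 55/196 + 55/196 → 55/98
merge 43/98 + 55/98 → 1
L = 15/196 + 1/7 + 55/196 + 43/98 + 55/98 + 1 = 5/2 = 2.5 bits/symbol.

2.5 bits/symbol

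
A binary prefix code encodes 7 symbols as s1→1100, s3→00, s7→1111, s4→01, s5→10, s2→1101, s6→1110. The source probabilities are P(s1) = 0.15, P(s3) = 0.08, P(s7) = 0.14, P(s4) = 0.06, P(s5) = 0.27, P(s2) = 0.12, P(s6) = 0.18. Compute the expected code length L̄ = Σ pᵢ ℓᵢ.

3.18 bits/symbol

L̄ = Σ pᵢ·ℓᵢ = 0.15·4 + 0.08·2 + 0.14·4 + 0.06·2 + 0.27·2 + 0.12·4 + 0.18·4 = 3.18 bits/symbol.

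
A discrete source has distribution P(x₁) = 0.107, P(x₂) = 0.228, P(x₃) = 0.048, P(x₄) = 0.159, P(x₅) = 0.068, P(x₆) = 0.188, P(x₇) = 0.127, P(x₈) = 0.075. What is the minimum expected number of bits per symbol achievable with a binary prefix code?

2.882 bits/symbol

Repeatedly combine the two least-probable nodes; the expected code length is the sum of the merged weights.
merge 6/125 + 17/250 → 29/250
merge 3/40 + 107/1000 → 91/500
merge 29/250 + 127/1000 → 243/1000
merge 159/1000 + 91/500 → 341/1000
merge 47/250 + 57/250 → 52/125
merge 243/1000 + 341/1000 → 73/125
merge 52/125 + 73/125 → 1
L = 29/250 + 91/500 + 243/1000 + 341/1000 + 52/125 + 73/125 + 1 = 1441/500 = 2.882 bits/symbol.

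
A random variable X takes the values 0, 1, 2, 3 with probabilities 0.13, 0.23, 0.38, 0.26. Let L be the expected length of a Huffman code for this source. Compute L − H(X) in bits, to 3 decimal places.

0.074 bits

Entropy H = −Σ p log₂ p ≈ 1.9061 bits.
Huffman merges: 13/100+23/100→9/25; 13/50+9/25→31/50; 19/50+31/50→1. L = 99/50 ≈ 1.9800.
L − H = 1.9800 − 1.9061 = 0.074 bits.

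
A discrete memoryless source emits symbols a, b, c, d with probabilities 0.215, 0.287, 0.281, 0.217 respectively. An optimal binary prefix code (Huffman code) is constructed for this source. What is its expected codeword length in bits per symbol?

Repeatedly combine the two least-probable nodes; the expected code length is the sum of the merged weights.
merge 43/200 + 217/1000 → 54/125
merge 281/1000 + 287/1000 → 71/125
merge 54/125 + 71/125 → 1
L = 54/125 + 71/125 + 1 = 2 bits/symbol.

2 bits/symbol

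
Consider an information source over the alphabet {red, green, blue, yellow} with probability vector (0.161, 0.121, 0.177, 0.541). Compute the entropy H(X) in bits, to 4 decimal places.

1.7146 bits

H = −Σ pᵢ log₂ pᵢ.
−0.161·log₂(0.161) = 0.4242
−0.121·log₂(0.121) = 0.3687
−0.177·log₂(0.177) = 0.4422
−0.541·log₂(0.541) = 0.4795
Sum ≈ 1.7146 → 1.7146 bits.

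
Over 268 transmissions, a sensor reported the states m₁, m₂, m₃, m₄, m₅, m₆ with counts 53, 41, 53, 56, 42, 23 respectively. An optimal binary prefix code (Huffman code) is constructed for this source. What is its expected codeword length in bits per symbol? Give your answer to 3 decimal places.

Probabilities are the counts divided by 268.
Repeatedly combine the two least-probable nodes; the expected code length is the sum of the merged weights.
merge 23/268 + 41/268 → 16/67
merge 21/134 + 53/268 → 95/268
merge 53/268 + 14/67 → 109/268
merge 16/67 + 95/268 → 159/268
merge 109/268 + 159/268 → 1
L = 16/67 + 95/268 + 109/268 + 159/268 + 1 = 695/268 ≈ 2.593 bits/symbol.

2.593 bits/symbol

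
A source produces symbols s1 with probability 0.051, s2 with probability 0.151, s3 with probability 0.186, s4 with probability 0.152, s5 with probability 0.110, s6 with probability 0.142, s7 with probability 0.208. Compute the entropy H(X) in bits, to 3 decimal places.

H = −Σ pᵢ log₂ pᵢ.
−0.051·log₂(0.051) = 0.2190
−0.151·log₂(0.151) = 0.4118
−0.186·log₂(0.186) = 0.4514
−0.152·log₂(0.152) = 0.4131
−0.110·log₂(0.110) = 0.3503
−0.142·log₂(0.142) = 0.3999
−0.208·log₂(0.208) = 0.4712
Sum ≈ 2.7166 → 2.717 bits.

2.717 bits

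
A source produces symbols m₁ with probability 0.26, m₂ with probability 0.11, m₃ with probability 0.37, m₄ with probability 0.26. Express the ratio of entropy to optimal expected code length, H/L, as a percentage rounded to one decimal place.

94.6%

Entropy H = −Σ p log₂ p ≈ 1.8916 bits.
Huffman merges: 11/100+13/50→37/100; 13/50+37/100→63/100; 37/100+63/100→1. L = 2 ≈ 2.0000.
Efficiency = H/L = 1.8916/2.0000 = 94.6%.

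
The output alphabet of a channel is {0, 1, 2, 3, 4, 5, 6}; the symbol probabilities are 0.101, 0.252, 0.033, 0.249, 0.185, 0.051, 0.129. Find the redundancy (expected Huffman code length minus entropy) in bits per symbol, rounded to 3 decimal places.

Entropy H = −Σ p log₂ p ≈ 2.5475 bits.
Huffman merges: 33/1000+51/1000→21/250; 21/250+101/1000→37/200; 129/1000+37/200→157/500; 37/200+249/1000→217/500; 63/250+157/500→283/500; 217/500+283/500→1. L = 2583/1000 ≈ 2.5830.
L − H = 2.5830 − 2.5475 = 0.036 bits.

0.036 bits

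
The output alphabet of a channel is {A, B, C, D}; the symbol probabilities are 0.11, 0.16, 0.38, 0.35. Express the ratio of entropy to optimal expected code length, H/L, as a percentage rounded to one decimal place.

Entropy H = −Σ p log₂ p ≈ 1.8339 bits.
Huffman merges: 11/100+4/25→27/100; 27/100+7/20→31/50; 19/50+31/50→1. L = 189/100 ≈ 1.8900.
Efficiency = H/L = 1.8339/1.8900 = 97.0%.

97.0%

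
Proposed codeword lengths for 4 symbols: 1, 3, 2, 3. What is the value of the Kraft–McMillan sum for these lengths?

1

With common denominator 2^3 = 8: Σ 2^(−ℓᵢ) = 4/8 + 1/8 + 2/8 + 1/8 = 8/8 = 1.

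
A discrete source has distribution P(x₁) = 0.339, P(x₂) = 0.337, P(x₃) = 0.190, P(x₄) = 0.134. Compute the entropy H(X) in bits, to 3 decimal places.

1.902 bits

H = −Σ pᵢ log₂ pᵢ.
−0.339·log₂(0.339) = 0.5291
−0.337·log₂(0.337) = 0.5288
−0.190·log₂(0.190) = 0.4552
−0.134·log₂(0.134) = 0.3886
Sum ≈ 1.9017 → 1.902 bits.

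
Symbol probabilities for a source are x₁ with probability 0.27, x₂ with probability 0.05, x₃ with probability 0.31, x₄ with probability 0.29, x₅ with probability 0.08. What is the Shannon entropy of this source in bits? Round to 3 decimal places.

H = −Σ pᵢ log₂ pᵢ.
−0.27·log₂(0.27) = 0.5100
−0.05·log₂(0.05) = 0.2161
−0.31·log₂(0.31) = 0.5238
−0.29·log₂(0.29) = 0.5179
−0.08·log₂(0.08) = 0.2915
Sum ≈ 2.0593 → 2.059 bits.

2.059 bits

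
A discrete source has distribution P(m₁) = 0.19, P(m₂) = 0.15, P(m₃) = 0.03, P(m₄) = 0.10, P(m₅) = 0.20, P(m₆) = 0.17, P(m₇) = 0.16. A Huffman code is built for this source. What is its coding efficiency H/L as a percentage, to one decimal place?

97.5%

Entropy H = −Σ p log₂ p ≈ 2.6717 bits.
Huffman merges: 3/100+1/10→13/100; 13/100+3/20→7/25; 4/25+17/100→33/100; 19/100+1/5→39/100; 7/25+33/100→61/100; 39/100+61/100→1. L = 137/50 ≈ 2.7400.
Efficiency = H/L = 2.6717/2.7400 = 97.5%.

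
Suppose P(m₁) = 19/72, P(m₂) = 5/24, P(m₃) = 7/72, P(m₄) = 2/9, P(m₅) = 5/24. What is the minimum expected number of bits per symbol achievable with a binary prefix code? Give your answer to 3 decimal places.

Repeatedly combine the two least-probable nodes; the expected code length is the sum of the merged weights.
merge 7/72 + 5/24 → 11/36
merge 5/24 + 2/9 → 31/72
merge 19/72 + 11/36 → 41/72
merge 31/72 + 41/72 → 1
L = 11/36 + 31/72 + 41/72 + 1 = 83/36 ≈ 2.306 bits/symbol.

2.306 bits/symbol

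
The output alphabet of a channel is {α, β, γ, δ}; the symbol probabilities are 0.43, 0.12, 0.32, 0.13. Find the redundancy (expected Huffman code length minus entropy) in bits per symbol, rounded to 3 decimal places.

0.021 bits

Entropy H = −Σ p log₂ p ≈ 1.7993 bits.
Huffman merges: 3/25+13/100→1/4; 1/4+8/25→57/100; 43/100+57/100→1. L = 91/50 ≈ 1.8200.
L − H = 1.8200 − 1.7993 = 0.021 bits.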